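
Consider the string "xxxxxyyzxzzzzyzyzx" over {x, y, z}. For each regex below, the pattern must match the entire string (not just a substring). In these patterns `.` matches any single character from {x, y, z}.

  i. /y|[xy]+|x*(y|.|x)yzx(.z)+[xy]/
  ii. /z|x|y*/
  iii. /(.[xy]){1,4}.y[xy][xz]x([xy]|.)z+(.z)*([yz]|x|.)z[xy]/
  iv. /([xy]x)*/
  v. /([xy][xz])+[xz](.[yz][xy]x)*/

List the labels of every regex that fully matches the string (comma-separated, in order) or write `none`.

i → match
ii → no match
iii → match
iv → no match
v → no match

i, iii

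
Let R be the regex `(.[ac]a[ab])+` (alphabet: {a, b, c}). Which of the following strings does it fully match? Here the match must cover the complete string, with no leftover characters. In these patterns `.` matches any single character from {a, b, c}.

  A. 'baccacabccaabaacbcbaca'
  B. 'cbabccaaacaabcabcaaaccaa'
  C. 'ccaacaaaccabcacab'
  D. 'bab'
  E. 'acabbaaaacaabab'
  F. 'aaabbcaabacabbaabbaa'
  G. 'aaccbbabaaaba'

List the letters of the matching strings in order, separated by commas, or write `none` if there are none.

A → no match
B → no match
C → no match
D. 'bab' → no match
E → no match
F → no match
G → no match

none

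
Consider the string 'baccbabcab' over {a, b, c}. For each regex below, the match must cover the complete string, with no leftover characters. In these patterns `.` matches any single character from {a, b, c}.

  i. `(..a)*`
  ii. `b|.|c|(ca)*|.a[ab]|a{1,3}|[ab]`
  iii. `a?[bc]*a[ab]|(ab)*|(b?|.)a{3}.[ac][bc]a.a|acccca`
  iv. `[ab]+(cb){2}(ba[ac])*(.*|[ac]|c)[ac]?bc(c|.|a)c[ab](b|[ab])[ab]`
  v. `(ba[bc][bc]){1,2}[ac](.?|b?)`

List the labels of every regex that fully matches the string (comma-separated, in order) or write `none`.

i → no match
ii → no match
iii → no match
iv → no match
v → match

v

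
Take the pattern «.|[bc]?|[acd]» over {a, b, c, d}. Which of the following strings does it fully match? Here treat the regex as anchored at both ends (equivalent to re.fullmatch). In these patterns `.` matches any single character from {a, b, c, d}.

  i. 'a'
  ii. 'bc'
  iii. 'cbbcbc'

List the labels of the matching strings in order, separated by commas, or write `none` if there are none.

i → match
ii → no match
iii → no match

i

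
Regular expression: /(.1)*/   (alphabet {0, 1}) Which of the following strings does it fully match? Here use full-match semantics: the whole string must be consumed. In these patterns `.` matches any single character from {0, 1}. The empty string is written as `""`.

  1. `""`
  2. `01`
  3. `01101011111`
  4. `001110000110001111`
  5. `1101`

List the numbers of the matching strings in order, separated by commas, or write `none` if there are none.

1, 2, 5

1 → match
2 → match
3 → no match
4 → no match
5 → match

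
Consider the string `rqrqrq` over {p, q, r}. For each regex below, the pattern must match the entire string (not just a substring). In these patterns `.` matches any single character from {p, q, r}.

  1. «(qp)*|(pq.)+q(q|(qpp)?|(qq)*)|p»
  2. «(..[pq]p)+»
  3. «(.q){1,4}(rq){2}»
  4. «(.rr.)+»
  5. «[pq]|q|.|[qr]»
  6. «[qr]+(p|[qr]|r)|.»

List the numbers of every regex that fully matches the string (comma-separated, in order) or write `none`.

3, 6

1 → no match
2 → no match — must end with `p`
3 → match
4 → no match
5 → no match
6 → match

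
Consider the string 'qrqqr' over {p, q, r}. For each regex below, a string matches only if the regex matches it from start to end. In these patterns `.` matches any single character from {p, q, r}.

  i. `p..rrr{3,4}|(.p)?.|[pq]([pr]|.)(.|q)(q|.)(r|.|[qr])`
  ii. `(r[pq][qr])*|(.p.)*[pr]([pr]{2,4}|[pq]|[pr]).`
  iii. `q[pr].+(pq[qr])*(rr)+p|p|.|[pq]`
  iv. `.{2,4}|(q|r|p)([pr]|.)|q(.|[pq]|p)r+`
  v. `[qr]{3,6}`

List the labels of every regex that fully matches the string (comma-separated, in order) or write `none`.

i, v

i → match
ii → no match
iii → no match
iv → no match
v → match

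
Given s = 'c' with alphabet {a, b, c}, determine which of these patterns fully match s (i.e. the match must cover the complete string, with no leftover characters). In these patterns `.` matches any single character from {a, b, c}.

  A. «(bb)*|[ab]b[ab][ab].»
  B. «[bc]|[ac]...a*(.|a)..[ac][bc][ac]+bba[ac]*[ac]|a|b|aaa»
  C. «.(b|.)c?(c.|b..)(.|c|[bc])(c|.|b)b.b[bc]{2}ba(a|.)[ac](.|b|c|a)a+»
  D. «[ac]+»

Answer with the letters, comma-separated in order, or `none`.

B, D

A → no match
B → match
C → no match — must end with 'a'
D → match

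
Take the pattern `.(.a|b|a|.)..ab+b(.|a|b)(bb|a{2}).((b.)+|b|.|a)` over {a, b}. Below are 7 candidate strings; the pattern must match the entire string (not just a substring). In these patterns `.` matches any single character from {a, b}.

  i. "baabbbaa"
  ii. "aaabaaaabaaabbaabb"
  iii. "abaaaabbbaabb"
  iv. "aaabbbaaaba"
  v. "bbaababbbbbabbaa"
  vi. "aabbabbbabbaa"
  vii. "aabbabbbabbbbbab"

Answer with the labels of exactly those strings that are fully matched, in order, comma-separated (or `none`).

iii, v, vi

i → no match
ii → no match
iii → match
iv → no match
v → match
vi → match
vii → no match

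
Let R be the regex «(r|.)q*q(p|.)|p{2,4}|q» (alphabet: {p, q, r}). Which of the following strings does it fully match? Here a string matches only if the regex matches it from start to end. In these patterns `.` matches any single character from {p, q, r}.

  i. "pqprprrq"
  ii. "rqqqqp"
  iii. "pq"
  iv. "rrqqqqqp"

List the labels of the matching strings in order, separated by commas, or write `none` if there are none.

ii

i → no match
ii → match
iii → no match
iv → no match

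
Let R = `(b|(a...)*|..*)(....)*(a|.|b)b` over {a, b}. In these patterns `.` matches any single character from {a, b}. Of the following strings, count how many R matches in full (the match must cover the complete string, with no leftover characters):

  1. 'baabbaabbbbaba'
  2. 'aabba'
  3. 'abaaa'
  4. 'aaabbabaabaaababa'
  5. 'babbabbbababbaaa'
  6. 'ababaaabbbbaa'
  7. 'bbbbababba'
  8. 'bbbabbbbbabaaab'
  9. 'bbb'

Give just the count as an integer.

2

1 → no match — must end with 'b'
2. 'aabba' → no match — must end with 'b'
3. 'abaaa' → no match — must end with 'b'
4 → no match — must end with 'b'
5 → no match — must end with 'b'
6 → no match — must end with 'b'
7. 'bbbbababba' → no match — must end with 'b'
8 → match
9. 'bbb' → match
Total matched: 2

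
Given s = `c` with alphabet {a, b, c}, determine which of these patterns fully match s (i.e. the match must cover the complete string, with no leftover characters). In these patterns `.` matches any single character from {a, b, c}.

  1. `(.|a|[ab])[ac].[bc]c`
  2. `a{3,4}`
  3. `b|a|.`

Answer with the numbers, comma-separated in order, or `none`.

3

1 → no match
2 → no match — must start with `a`
3 → match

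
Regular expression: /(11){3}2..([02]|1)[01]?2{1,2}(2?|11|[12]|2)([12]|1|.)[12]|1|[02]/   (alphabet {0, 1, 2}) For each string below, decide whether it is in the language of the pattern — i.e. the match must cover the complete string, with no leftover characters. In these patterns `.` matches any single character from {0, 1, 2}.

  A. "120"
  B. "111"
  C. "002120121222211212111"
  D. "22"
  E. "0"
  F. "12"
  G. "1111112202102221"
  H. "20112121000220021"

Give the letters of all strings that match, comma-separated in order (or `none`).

E

A → no match
B → no match
C → no match
D → no match
E → match
F → no match
G → no match
H → no match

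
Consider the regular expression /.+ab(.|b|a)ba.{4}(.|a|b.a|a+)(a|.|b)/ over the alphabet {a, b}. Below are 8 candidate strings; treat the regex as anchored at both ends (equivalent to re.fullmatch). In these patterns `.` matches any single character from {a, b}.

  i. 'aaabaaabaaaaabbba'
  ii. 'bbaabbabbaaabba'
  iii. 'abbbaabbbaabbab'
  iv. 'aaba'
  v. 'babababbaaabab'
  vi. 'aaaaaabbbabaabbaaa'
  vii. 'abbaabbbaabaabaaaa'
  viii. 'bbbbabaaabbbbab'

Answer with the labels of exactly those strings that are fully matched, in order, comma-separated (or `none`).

i → no match
ii → no match
iii → no match
iv → no match
v → no match
vi → match
vii → no match
viii → no match

vi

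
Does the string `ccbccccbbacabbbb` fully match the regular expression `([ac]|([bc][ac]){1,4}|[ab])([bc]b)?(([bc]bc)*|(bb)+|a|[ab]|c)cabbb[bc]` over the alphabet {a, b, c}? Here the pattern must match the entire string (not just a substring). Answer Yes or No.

No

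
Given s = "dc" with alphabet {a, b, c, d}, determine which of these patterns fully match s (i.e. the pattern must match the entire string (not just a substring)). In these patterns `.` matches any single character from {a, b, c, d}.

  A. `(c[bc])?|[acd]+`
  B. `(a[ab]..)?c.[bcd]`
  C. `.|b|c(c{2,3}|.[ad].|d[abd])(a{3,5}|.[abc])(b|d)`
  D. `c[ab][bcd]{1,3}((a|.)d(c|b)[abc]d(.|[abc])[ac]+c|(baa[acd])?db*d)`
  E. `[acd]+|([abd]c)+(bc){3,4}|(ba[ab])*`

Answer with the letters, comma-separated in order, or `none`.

A → match
B → no match
C → no match
D → no match — must start with "c"
E → match

A, E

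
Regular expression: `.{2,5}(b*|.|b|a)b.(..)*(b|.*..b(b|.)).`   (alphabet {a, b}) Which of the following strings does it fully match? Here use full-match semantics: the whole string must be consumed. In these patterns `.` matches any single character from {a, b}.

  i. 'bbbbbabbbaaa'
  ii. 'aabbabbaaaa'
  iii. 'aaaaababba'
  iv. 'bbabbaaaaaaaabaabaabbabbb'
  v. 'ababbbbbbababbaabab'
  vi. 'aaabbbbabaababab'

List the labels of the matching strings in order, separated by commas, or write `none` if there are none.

iv, v, vi

i → no match
ii → no match
iii → no match
iv → match
v → match
vi → match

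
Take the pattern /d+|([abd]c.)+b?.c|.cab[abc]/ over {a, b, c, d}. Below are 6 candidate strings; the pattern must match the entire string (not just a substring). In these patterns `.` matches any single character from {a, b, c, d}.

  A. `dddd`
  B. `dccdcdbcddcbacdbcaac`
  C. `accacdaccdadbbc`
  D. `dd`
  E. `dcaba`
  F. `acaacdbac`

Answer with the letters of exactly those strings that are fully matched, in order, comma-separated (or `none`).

A. `dddd` → match
B → match
C → no match
D. `dd` → match
E. `dcaba` → match
F. `acaacdbac` → match

A, B, D, E, F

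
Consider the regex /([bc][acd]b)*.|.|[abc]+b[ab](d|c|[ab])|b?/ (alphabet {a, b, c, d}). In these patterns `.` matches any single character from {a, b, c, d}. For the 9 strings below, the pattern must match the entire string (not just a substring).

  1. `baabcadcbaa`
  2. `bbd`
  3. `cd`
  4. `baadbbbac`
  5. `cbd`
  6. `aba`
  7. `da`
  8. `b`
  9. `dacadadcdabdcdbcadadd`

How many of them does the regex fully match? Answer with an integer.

1

1 → no match
2 → no match
3 → no match
4 → no match
5 → no match
6 → no match
7 → no match
8 → match
9 → no match
Total matched: 1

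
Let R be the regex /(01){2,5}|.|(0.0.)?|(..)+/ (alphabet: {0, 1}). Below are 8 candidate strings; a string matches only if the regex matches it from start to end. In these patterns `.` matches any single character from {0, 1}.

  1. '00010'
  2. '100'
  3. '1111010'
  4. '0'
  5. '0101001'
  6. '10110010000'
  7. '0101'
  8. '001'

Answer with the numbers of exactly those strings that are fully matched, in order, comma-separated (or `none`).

1 → no match
2 → no match
3 → no match
4 → match
5 → no match
6 → no match
7 → match
8 → no match

4, 7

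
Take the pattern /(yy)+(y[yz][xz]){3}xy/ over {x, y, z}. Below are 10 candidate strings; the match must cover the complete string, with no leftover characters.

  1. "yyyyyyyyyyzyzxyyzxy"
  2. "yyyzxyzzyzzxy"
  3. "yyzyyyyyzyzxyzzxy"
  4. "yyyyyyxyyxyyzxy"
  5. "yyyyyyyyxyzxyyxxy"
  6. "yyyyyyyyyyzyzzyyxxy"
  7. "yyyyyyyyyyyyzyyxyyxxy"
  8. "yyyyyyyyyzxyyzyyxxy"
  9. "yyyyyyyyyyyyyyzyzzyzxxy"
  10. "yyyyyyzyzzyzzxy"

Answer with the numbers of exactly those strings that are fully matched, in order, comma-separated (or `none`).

1, 2, 4, 5, 6, 7, 8, 9, 10

1 → match
2 → match
3 → no match
4 → match
5 → match
6 → match
7 → match
8 → match
9 → match
10 → match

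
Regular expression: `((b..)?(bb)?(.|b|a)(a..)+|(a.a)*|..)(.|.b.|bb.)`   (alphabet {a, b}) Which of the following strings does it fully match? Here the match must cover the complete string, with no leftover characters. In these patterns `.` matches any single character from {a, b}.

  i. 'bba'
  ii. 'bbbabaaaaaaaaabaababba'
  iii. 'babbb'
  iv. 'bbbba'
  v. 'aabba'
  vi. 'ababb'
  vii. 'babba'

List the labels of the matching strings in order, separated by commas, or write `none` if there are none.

i. 'bba' → match
ii → match
iii. 'babbb' → match
iv. 'bbbba' → match
v. 'aabba' → match
vi. 'ababb' → match
vii. 'babba' → match

i, ii, iii, iv, v, vi, vii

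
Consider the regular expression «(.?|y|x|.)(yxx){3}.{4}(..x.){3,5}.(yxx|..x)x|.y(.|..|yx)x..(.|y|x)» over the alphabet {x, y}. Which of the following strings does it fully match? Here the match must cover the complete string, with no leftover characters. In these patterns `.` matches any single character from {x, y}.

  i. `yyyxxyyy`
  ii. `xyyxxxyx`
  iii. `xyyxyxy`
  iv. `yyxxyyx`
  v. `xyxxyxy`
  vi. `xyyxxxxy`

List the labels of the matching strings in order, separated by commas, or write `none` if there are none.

i, ii, iii, iv, v, vi

i. `yyyxxyyy` → match
ii. `xyyxxxyx` → match
iii. `xyyxyxy` → match
iv. `yyxxyyx` → match
v. `xyxxyxy` → match
vi. `xyyxxxxy` → match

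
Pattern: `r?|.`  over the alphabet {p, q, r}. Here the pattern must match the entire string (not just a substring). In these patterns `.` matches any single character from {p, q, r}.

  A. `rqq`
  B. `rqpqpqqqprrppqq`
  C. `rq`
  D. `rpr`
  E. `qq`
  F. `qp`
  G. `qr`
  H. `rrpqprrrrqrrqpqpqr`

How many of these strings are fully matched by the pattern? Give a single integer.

0

A → no match
B → no match
C → no match
D → no match
E → no match
F → no match
G → no match
H → no match
Total matched: 0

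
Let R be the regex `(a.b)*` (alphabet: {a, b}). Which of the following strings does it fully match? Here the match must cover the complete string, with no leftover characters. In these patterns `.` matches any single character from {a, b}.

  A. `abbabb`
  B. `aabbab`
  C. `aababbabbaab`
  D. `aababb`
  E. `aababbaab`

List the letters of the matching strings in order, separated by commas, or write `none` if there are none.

A → match
B → no match
C → match
D → match
E → match

A, C, D, E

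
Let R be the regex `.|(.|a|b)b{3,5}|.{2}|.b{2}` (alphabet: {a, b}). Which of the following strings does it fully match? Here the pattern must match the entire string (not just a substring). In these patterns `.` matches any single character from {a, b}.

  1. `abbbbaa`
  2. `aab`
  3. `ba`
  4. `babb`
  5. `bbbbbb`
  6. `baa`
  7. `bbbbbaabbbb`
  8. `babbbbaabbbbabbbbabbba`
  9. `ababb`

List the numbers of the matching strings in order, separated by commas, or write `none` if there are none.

3, 5

1 → no match
2 → no match
3 → match
4 → no match
5 → match
6 → no match
7 → no match
8 → no match
9 → no match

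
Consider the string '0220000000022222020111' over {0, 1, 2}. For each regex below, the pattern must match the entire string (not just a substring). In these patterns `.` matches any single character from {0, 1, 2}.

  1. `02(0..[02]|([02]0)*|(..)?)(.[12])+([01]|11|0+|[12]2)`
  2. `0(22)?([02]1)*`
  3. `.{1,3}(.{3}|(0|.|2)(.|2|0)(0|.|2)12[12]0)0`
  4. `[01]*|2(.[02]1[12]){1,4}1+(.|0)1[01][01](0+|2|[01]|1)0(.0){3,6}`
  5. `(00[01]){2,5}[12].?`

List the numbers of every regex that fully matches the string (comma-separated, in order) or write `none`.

1

1 → match
2 → no match
3 → no match — must end with '0'
4 → no match
5 → no match — must start with '00'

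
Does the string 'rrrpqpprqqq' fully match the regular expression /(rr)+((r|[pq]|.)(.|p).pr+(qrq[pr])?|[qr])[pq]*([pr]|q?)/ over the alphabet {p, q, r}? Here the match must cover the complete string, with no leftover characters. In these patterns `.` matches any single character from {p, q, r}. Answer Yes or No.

No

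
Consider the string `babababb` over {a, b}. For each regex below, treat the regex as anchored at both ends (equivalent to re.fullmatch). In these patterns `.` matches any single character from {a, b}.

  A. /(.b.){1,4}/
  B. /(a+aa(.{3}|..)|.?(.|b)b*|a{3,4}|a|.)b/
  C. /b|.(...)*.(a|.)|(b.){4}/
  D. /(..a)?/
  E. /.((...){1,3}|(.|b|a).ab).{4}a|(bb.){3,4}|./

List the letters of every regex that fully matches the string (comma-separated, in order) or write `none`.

C

A → no match
B → no match
C → match
D → no match
E → no match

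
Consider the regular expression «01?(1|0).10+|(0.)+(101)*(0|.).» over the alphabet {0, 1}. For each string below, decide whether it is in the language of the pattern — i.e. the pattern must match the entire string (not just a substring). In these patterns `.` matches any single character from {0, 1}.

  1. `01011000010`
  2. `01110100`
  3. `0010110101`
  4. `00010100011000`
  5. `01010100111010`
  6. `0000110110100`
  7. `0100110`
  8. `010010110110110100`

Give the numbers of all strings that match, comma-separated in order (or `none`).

1 → no match
2 → no match
3 → match
4 → no match
5 → no match
6 → no match
7 → no match
8 → match

3, 8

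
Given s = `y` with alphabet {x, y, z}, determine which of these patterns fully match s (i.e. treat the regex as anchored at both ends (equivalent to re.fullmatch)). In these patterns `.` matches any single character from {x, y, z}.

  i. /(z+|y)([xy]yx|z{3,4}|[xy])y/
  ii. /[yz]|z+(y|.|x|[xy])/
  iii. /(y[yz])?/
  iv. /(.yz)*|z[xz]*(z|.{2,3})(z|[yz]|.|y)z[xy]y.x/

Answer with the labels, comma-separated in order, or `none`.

i → no match
ii → match
iii → no match
iv → no match

ii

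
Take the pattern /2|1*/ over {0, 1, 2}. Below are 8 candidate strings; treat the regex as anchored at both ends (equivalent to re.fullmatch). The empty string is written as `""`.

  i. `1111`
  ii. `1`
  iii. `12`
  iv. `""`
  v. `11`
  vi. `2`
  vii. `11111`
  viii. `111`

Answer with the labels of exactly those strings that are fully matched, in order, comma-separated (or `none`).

i → match
ii → match
iii → no match
iv → match
v → match
vi → match
vii → match
viii → match

i, ii, iv, v, vi, vii, viii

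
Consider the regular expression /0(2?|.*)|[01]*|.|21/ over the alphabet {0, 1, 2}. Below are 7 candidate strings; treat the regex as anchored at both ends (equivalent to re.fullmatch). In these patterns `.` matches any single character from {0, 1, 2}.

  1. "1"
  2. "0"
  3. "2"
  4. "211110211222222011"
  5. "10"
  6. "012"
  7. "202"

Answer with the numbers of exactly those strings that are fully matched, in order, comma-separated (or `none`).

1, 2, 3, 5, 6

1 → match
2 → match
3 → match
4 → no match
5 → match
6 → match
7 → no match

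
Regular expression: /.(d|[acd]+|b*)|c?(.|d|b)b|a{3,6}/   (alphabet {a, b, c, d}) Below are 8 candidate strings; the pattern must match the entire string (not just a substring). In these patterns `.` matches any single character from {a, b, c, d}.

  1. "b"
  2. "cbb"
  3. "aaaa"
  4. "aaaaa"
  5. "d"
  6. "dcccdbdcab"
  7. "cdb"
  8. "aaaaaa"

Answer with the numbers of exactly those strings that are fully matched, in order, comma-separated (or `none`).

1, 2, 3, 4, 5, 7, 8

1 → match
2 → match
3 → match
4 → match
5 → match
6 → no match
7 → match
8 → match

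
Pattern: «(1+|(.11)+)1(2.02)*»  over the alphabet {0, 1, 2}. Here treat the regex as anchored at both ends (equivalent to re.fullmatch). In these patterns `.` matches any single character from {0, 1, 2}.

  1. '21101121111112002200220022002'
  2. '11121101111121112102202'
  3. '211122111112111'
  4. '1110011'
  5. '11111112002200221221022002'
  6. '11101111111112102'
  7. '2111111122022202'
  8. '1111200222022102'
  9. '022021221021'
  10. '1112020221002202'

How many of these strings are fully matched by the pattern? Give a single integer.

1 → match
2 → no match
3 → no match
4. '1110011' → no match
5 → no match
6 → match
7 → no match
8 → match
9. '022021221021' → no match
10 → no match
Total matched: 3

3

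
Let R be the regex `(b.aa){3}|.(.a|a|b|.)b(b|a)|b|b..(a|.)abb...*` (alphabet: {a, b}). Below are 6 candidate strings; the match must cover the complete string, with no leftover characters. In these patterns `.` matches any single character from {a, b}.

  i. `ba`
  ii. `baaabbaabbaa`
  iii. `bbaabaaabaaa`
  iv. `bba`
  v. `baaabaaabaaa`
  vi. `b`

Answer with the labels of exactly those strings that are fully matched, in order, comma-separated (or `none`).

ii, iii, v, vi

i → no match
ii → match
iii → match
iv → no match
v → match
vi → match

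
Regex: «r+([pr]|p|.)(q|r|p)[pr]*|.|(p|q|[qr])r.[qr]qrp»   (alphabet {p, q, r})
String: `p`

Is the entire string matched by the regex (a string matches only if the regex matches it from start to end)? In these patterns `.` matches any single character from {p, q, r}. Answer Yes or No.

Yes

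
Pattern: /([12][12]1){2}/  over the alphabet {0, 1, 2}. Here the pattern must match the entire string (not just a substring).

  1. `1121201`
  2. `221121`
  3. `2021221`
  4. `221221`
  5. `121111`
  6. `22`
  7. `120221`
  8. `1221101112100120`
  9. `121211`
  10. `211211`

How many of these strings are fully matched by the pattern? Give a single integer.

5

1 → no match
2 → match
3 → no match
4 → match
5 → match
6 → no match — must end with `1`
7 → no match
8 → no match — must end with `1`
9 → match
10 → match
Total matched: 5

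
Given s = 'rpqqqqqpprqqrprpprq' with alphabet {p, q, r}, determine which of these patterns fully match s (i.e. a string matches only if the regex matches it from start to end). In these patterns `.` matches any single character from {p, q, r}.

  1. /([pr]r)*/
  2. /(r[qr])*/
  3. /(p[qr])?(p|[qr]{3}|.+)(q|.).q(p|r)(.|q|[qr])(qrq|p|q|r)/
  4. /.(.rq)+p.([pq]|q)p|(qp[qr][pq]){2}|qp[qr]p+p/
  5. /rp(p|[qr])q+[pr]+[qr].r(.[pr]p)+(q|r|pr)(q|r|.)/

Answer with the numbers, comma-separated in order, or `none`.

1 → no match
2 → no match
3 → no match
4 → no match
5 → match

5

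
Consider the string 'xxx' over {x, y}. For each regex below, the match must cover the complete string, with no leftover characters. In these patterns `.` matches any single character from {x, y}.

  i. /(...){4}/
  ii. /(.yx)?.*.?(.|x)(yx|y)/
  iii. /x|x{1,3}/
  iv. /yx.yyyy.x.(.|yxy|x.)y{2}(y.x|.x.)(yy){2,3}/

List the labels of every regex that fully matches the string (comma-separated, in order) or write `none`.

iii

i → no match
ii → no match
iii → match
iv → no match — must start with 'yx'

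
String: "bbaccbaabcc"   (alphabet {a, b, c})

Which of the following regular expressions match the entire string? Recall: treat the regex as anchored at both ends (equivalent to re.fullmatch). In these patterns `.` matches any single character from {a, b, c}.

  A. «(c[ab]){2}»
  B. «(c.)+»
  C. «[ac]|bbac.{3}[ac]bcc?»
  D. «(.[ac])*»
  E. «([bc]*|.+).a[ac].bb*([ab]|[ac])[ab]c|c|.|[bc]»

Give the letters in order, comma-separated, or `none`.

A → no match — must start with "c"
B → no match — must start with "c"
C → match
D → no match
E → no match

C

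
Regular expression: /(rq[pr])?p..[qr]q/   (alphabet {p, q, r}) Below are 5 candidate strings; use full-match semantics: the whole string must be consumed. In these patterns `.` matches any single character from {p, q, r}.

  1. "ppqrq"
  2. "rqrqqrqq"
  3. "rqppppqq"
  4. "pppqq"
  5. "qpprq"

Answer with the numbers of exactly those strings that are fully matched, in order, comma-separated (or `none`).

1, 3, 4

1 → match
2 → no match
3 → match
4 → match
5 → no match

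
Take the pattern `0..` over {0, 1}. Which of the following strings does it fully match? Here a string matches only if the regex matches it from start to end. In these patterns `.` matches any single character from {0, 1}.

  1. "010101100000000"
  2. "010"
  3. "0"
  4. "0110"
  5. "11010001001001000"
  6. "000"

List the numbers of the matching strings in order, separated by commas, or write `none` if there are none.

1 → no match
2 → match
3 → no match
4 → no match
5 → no match — must start with "0"
6 → match

2, 6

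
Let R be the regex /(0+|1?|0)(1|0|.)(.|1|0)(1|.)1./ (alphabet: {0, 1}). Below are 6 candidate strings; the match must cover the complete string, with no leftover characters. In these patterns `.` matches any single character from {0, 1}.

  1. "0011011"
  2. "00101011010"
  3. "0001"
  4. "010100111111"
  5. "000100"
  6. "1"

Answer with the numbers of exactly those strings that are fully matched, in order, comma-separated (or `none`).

1

1. "0011011" → match
2. "00101011010" → no match
3. "0001" → no match
4. "010100111111" → no match
5. "000100" → no match
6. "1" → no match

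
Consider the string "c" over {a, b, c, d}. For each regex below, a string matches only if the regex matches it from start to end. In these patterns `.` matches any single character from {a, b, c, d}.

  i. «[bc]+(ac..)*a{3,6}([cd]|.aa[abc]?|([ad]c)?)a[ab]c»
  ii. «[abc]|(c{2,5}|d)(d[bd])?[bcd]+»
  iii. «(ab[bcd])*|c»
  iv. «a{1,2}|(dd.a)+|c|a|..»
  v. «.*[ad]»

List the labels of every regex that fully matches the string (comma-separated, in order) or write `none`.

i → no match
ii → match
iii → match
iv → match
v → no match

ii, iii, iv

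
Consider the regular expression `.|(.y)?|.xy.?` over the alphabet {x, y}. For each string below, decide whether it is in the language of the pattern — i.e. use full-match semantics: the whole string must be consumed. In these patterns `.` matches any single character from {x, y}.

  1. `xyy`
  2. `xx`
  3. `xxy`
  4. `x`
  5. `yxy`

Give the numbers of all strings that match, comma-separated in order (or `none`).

1. `xyy` → no match
2. `xx` → no match
3. `xxy` → match
4. `x` → match
5. `yxy` → match

3, 4, 5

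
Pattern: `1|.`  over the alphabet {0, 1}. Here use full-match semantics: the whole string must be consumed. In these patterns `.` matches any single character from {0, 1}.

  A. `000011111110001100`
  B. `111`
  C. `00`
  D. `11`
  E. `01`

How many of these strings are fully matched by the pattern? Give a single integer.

A → no match
B → no match
C → no match
D → no match
E → no match
Total matched: 0

0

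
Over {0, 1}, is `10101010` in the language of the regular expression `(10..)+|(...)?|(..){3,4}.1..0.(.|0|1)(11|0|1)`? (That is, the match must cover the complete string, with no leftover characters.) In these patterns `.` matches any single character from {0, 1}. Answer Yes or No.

Yes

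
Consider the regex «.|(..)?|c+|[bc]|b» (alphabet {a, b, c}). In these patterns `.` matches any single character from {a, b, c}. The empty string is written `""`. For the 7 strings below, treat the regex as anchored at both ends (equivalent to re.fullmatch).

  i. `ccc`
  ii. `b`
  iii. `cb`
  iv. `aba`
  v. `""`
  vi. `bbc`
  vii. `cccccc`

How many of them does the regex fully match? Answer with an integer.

i → match
ii → match
iii → match
iv → no match
v → match
vi → no match
vii → match
Total matched: 5

5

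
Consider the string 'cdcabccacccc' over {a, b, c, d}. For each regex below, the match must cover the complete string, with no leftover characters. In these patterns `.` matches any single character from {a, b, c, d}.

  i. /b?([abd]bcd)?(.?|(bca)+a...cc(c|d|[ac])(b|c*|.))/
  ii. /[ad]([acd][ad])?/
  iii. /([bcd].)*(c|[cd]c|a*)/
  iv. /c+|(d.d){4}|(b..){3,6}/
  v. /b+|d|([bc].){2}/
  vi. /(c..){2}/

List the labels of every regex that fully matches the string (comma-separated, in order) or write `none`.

i → no match
ii → no match
iii → match
iv → no match
v → no match
vi → no match

iii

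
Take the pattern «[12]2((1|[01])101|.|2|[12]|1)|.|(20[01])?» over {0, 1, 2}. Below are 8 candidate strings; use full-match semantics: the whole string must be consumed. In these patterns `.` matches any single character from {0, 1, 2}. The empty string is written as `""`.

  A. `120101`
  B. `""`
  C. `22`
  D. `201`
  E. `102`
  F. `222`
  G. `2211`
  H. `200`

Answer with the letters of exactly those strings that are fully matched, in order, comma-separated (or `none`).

A, B, D, F, H

A → match
B → match
C → no match
D → match
E → no match
F → match
G → no match
H → match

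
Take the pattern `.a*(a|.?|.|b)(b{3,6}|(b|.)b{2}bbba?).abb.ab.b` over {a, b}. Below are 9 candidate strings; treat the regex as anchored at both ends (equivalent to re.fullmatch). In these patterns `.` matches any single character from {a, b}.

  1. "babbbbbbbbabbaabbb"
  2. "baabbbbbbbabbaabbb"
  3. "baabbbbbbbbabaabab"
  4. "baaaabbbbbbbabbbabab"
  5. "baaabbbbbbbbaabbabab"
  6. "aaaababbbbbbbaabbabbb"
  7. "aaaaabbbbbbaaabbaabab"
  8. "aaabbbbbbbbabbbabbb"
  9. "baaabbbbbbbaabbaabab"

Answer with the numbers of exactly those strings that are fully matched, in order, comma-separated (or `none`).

1, 2, 4, 7, 8, 9

1 → match
2 → match
3 → no match
4 → match
5 → no match
6 → no match
7 → match
8 → match
9 → match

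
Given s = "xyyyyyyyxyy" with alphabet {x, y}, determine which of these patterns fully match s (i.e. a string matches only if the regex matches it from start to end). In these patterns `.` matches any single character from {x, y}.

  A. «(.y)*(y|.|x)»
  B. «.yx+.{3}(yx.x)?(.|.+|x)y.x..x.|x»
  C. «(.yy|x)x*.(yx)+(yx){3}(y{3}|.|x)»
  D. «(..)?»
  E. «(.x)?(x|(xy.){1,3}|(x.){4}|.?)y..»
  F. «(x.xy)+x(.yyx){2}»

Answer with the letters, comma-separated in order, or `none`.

A

A → match
B → no match
C → no match
D → no match
E → no match
F → no match — must end with "yyx"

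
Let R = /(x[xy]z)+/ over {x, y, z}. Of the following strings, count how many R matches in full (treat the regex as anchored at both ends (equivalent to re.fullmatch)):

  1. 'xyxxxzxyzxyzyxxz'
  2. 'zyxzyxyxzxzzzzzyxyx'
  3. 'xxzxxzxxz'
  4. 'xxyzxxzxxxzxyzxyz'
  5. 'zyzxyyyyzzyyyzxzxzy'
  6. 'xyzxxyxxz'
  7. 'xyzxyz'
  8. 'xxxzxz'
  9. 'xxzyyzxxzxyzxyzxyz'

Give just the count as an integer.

1 → no match
2 → no match — must start with 'x'
3. 'xxzxxzxxz' → match
4 → no match
5 → no match — must start with 'x'
6. 'xyzxxyxxz' → no match
7. 'xyzxyz' → match
8. 'xxxzxz' → no match
9 → no match
Total matched: 2

2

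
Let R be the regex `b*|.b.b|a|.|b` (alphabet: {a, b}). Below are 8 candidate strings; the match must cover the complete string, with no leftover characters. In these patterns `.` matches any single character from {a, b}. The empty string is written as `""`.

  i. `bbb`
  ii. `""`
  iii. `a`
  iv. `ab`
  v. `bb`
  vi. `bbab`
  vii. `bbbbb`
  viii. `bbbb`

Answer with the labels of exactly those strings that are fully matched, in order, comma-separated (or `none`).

i, ii, iii, v, vi, vii, viii

i → match
ii → match
iii → match
iv → no match
v → match
vi → match
vii → match
viii → match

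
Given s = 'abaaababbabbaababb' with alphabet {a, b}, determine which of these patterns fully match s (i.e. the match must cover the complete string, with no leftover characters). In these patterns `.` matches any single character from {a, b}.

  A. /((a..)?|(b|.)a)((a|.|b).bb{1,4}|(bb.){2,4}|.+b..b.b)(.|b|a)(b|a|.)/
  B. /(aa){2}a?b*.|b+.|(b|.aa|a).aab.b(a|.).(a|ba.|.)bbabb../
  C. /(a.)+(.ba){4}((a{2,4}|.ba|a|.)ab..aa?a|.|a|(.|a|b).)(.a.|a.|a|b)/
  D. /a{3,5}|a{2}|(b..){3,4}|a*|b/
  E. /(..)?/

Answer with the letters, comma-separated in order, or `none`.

C

A → no match
B → no match
C → match
D → no match
E → no match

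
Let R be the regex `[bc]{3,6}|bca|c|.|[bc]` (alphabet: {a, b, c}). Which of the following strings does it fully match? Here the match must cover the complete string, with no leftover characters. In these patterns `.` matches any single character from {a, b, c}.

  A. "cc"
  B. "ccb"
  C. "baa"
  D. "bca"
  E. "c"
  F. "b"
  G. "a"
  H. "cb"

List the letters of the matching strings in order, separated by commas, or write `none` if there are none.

A → no match
B → match
C → no match
D → match
E → match
F → match
G → match
H → no match

B, D, E, F, G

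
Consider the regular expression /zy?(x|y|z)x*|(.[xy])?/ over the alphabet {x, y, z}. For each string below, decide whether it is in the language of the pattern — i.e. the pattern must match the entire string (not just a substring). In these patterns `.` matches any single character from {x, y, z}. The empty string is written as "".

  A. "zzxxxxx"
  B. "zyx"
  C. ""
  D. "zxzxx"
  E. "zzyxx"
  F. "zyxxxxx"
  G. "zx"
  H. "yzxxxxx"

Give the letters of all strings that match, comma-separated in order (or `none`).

A → match
B → match
C → match
D → no match
E → no match
F → match
G → match
H → no match

A, B, C, F, G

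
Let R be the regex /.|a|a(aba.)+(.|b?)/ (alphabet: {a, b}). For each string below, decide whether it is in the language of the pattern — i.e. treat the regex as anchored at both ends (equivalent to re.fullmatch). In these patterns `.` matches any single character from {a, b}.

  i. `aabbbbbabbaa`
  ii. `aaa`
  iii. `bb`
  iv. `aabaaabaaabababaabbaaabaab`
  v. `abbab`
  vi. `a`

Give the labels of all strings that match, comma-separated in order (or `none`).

i. `aabbbbbabbaa` → no match
ii. `aaa` → no match
iii. `bb` → no match
iv → no match
v. `abbab` → no match
vi. `a` → match

vi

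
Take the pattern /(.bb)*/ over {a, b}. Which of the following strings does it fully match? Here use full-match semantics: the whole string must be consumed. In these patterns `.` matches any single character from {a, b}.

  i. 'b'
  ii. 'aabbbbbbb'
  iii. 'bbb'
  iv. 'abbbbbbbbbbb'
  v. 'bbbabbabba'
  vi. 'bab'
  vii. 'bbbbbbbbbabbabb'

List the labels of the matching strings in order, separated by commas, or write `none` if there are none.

iii, iv, vii

i → no match
ii → no match
iii → match
iv → match
v → no match
vi → no match
vii → match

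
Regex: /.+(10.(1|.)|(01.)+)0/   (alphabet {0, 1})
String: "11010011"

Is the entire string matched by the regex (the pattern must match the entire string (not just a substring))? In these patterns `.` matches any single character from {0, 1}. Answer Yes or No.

No

Every match must end with "0", but "11010011" does not.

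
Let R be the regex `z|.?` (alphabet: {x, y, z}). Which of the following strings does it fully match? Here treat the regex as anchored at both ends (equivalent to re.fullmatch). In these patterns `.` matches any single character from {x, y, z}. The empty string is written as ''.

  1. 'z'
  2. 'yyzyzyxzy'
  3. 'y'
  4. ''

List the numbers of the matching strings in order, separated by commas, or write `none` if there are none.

1, 3, 4

1 → match
2 → no match
3 → match
4 → match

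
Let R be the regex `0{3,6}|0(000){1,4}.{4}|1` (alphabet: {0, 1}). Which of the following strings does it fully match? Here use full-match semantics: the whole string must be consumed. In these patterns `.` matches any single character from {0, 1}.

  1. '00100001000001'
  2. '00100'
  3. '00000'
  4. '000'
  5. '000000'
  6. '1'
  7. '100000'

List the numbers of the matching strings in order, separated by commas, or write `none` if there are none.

1 → no match
2. '00100' → no match
3. '00000' → match
4. '000' → match
5. '000000' → match
6. '1' → match
7. '100000' → no match

3, 4, 5, 6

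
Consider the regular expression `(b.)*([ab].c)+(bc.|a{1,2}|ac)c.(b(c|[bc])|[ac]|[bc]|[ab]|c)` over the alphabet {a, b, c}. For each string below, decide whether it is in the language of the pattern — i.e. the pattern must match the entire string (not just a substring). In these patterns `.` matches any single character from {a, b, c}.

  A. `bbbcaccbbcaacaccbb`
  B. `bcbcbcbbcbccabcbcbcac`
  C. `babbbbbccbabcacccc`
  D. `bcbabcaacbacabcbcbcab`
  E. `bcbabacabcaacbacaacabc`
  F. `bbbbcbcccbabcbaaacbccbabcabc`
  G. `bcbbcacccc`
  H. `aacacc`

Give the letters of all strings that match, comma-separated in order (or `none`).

A, B, D, E, G

A → match
B → match
C → no match
D → match
E → match
F → no match
G. `bcbbcacccc` → match
H. `aacacc` → no match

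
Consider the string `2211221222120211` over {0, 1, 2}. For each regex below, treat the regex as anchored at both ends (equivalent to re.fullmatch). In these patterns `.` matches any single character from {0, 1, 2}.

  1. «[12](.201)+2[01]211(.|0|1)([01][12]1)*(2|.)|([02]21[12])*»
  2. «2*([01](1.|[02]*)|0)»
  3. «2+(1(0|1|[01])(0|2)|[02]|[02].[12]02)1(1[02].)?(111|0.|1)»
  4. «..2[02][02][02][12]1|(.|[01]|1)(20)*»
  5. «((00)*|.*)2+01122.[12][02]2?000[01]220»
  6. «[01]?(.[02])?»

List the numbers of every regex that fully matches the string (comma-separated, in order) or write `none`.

1

1 → match
2 → no match
3 → no match
4 → no match
5 → no match — must end with `220`
6 → no match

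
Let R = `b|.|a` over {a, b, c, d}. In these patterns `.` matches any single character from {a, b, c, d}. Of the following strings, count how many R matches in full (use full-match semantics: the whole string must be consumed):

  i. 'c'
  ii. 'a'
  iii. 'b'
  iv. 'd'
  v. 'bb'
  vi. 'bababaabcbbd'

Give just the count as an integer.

i → match
ii → match
iii → match
iv → match
v → no match
vi → no match
Total matched: 4

4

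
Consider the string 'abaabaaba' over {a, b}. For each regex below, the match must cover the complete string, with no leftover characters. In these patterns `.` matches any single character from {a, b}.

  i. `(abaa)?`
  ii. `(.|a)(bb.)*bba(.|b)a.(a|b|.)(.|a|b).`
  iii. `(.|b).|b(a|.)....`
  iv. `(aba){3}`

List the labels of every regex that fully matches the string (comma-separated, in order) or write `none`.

iv

i → no match
ii → no match
iii → no match
iv → match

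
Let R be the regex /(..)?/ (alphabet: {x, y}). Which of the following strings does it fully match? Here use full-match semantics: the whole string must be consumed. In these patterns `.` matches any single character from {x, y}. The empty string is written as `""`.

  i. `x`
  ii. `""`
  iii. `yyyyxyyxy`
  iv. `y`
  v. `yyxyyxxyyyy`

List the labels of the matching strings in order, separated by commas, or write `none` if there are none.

ii

i → no match
ii → match
iii → no match
iv → no match
v → no match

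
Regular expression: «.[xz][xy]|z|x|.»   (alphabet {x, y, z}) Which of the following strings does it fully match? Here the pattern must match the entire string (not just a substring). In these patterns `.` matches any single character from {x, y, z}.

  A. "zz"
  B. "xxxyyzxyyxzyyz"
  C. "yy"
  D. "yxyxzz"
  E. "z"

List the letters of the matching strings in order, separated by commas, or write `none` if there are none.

E

A → no match
B → no match
C → no match
D → no match
E → match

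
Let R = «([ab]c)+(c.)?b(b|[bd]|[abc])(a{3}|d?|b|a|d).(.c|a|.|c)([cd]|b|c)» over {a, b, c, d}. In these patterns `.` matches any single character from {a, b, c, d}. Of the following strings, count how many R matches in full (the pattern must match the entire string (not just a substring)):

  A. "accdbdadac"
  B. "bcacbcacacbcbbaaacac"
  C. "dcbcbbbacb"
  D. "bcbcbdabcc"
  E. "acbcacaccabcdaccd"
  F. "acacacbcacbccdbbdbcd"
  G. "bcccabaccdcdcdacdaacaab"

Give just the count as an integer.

5

A → match
B → match
C → no match
D → match
E → match
F → match
G → no match
Total matched: 5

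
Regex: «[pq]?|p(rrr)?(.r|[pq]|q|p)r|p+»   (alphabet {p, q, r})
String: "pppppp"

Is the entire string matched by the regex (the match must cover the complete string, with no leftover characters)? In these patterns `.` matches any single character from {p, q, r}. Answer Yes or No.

Yes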